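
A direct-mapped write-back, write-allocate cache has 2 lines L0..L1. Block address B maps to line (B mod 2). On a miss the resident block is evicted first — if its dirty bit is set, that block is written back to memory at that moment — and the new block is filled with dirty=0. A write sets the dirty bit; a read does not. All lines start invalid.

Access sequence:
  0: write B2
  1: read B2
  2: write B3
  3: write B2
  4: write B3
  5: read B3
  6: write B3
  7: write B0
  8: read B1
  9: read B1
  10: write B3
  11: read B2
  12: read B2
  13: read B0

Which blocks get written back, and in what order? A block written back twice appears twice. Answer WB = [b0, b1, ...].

WB = [2, 3, 0]

0: W B2 → L0 miss [D]
1: R B2 → L0 hit [D]
2: W B3 → L1 miss [D]
3: W B2 → L0 hit [D]
4: W B3 → L1 hit [D]
5: R B3 → L1 hit [D]
6: W B3 → L1 hit [D]
7: W B0 → L0 miss wb→B2 [D]
8: R B1 → L1 miss wb→B3 [-]
9: R B1 → L1 hit [-]
10: W B3 → L1 miss [D]
11: R B2 → L0 miss wb→B0 [-]
12: R B2 → L0 hit [-]
13: R B0 → L0 miss [-]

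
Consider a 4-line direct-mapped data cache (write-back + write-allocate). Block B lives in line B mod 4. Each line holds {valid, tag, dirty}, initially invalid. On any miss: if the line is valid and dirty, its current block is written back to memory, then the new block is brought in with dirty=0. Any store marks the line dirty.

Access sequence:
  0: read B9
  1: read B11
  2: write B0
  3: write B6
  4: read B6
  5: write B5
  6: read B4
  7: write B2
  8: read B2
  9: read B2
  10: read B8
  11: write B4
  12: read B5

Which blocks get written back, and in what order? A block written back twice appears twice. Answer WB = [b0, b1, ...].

0: R B9 → L1 miss [-]
1: R B11 → L3 miss [-]
2: W B0 → L0 miss [D]
3: W B6 → L2 miss [D]
4: R B6 → L2 hit [D]
5: W B5 → L1 miss [D]
6: R B4 → L0 miss wb→B0 [-]
7: W B2 → L2 miss wb→B6 [D]
8: R B2 → L2 hit [D]
9: R B2 → L2 hit [D]
10: R B8 → L0 miss [-]
11: W B4 → L0 miss [D]
12: R B5 → L1 hit [D]

WB = [0, 6]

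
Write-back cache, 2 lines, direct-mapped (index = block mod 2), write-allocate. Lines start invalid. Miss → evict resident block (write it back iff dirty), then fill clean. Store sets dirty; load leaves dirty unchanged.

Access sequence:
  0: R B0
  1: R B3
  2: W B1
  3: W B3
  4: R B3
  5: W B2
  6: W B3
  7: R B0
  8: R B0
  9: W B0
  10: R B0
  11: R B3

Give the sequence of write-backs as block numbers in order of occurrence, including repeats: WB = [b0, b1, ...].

WB = [1, 2]

0: R B0 → L0 miss [-]
1: R B3 → L1 miss [-]
2: W B1 → L1 miss [D]
3: W B3 → L1 miss wb→B1 [D]
4: R B3 → L1 hit [D]
5: W B2 → L0 miss [D]
6: W B3 → L1 hit [D]
7: R B0 → L0 miss wb→B2 [-]
8: R B0 → L0 hit [-]
9: W B0 → L0 hit [D]
10: R B0 → L0 hit [D]
11: R B3 → L1 hit [D]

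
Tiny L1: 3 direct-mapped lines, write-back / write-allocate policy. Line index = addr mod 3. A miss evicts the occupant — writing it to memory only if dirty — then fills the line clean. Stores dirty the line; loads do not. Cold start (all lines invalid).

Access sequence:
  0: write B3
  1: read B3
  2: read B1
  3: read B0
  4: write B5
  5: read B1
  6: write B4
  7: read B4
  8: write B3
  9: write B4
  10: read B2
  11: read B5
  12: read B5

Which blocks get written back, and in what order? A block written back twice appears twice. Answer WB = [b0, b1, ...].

WB = [3, 5]

  0 | W B3 → L0 miss [D]
  1 | R B3 → L0 hit [D]
  2 | R B1 → L1 miss [-]
  3 | R B0 → L0 miss wb→B3 [-]
  4 | W B5 → L2 miss [D]
  5 | R B1 → L1 hit [-]
  6 | W B4 → L1 miss [D]
  7 | R B4 → L1 hit [D]
  8 | W B3 → L0 miss [D]
  9 | W B4 → L1 hit [D]
  10 | R B2 → L2 miss wb→B5 [-]
  11 | R B5 → L2 miss [-]
  12 | R B5 → L2 hit [-]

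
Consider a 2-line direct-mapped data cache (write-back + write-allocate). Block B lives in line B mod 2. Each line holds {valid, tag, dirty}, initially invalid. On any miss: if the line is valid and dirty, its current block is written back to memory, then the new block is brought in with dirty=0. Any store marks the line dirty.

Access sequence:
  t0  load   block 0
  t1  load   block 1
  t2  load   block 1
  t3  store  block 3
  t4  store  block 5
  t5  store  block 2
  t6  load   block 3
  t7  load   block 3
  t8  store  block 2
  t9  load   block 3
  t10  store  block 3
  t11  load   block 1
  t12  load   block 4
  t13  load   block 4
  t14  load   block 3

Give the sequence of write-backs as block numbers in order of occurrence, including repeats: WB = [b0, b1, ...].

0: R B0 -> L0 miss  d=-]
1: R B1 -> L1 miss  d=-]
2: R B1 -> L1 hit  d=-]
3: W B3 -> L1 miss  d=D]
4: W B5 -> L1 miss wb->B3  d=D]
5: W B2 -> L0 miss  d=D]
6: R B3 -> L1 miss wb->B5  d=-]
7: R B3 -> L1 hit  d=-]
8: W B2 -> L0 hit  d=D]
9: R B3 -> L1 hit  d=-]
10: W B3 -> L1 hit  d=D]
11: R B1 -> L1 miss wb->B3  d=-]
12: R B4 -> L0 miss wb->B2  d=-]
13: R B4 -> L0 hit  d=-]
14: R B3 -> L1 miss  d=-]

WB = [3, 5, 3, 2]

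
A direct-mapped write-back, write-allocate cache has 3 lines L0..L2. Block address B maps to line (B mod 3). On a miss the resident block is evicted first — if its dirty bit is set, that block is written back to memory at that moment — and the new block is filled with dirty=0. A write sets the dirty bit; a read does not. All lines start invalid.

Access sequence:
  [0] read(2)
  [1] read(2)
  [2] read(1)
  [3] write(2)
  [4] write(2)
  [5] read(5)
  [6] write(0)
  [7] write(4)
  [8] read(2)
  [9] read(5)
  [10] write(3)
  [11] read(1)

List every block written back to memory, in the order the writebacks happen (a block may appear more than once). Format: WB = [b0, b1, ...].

0: R B2 → L2 miss [-]
1: R B2 → L2 hit [-]
2: R B1 → L1 miss [-]
3: W B2 → L2 hit [D]
4: W B2 → L2 hit [D]
5: R B5 → L2 miss wb→B2 [-]
6: W B0 → L0 miss [D]
7: W B4 → L1 miss [D]
8: R B2 → L2 miss [-]
9: R B5 → L2 miss [-]
10: W B3 → L0 miss wb→B0 [D]
11: R B1 → L1 miss wb→B4 [-]

WB = [2, 0, 4]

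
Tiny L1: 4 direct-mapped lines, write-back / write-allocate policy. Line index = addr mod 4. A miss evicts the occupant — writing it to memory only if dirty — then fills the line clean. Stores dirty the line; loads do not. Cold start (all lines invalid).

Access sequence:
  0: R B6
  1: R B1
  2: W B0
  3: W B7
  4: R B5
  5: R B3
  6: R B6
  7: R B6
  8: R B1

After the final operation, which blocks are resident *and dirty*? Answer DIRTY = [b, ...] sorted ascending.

0: R B6 -> L2 miss  d=-]
1: R B1 -> L1 miss  d=-]
2: W B0 -> L0 miss  d=D]
3: W B7 -> L3 miss  d=D]
4: R B5 -> L1 miss  d=-]
5: R B3 -> L3 miss wb->B7  d=-]
6: R B6 -> L2 hit  d=-]
7: R B6 -> L2 hit  d=-]
8: R B1 -> L1 miss  d=-]

DIRTY = [0]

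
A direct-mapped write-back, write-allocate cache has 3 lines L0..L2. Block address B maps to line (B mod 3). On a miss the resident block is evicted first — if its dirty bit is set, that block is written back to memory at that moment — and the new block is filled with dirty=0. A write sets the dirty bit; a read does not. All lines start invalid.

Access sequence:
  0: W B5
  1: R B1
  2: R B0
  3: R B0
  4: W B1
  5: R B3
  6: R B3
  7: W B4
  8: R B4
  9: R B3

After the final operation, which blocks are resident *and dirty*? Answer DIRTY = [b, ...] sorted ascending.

  0 | W B5 → L2 miss [D]
  1 | R B1 → L1 miss [-]
  2 | R B0 → L0 miss [-]
  3 | R B0 → L0 hit [-]
  4 | W B1 → L1 hit [D]
  5 | R B3 → L0 miss [-]
  6 | R B3 → L0 hit [-]
  7 | W B4 → L1 miss wb→B1 [D]
  8 | R B4 → L1 hit [D]
  9 | R B3 → L0 hit [-]

DIRTY = [4, 5]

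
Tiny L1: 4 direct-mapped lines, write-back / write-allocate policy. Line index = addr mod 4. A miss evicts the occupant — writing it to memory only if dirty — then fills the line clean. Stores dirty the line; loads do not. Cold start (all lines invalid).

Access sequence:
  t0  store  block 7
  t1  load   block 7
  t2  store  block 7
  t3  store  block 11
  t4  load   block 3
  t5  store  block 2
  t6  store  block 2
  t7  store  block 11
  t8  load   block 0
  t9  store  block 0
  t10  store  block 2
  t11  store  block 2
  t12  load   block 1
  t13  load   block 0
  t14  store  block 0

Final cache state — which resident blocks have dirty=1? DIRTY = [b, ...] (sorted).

DIRTY = [0, 2, 11]

  0 | W B7 → L3 miss [D]
  1 | R B7 → L3 hit [D]
  2 | W B7 → L3 hit [D]
  3 | W B11 → L3 miss wb→B7 [D]
  4 | R B3 → L3 miss wb→B11 [-]
  5 | W B2 → L2 miss [D]
  6 | W B2 → L2 hit [D]
  7 | W B11 → L3 miss [D]
  8 | R B0 → L0 miss [-]
  9 | W B0 → L0 hit [D]
  10 | W B2 → L2 hit [D]
  11 | W B2 → L2 hit [D]
  12 | R B1 → L1 miss [-]
  13 | R B0 → L0 hit [D]
  14 | W B0 → L0 hit [D]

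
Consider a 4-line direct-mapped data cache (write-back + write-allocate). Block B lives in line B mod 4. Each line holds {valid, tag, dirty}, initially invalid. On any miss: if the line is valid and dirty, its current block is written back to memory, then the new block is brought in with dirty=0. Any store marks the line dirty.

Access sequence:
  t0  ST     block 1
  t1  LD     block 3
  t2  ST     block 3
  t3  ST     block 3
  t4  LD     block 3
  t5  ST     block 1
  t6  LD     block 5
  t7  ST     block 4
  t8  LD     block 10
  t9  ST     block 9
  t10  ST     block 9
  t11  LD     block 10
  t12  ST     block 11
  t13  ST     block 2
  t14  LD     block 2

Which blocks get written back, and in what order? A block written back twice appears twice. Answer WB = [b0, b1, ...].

  0 | W B1 → L1 miss [D]
  1 | R B3 → L3 miss [-]
  2 | W B3 → L3 hit [D]
  3 | W B3 → L3 hit [D]
  4 | R B3 → L3 hit [D]
  5 | W B1 → L1 hit [D]
  6 | R B5 → L1 miss wb→B1 [-]
  7 | W B4 → L0 miss [D]
  8 | R B10 → L2 miss [-]
  9 | W B9 → L1 miss [D]
  10 | W B9 → L1 hit [D]
  11 | R B10 → L2 hit [-]
  12 | W B11 → L3 miss wb→B3 [D]
  13 | W B2 → L2 miss [D]
  14 | R B2 → L2 hit [D]

WB = [1, 3]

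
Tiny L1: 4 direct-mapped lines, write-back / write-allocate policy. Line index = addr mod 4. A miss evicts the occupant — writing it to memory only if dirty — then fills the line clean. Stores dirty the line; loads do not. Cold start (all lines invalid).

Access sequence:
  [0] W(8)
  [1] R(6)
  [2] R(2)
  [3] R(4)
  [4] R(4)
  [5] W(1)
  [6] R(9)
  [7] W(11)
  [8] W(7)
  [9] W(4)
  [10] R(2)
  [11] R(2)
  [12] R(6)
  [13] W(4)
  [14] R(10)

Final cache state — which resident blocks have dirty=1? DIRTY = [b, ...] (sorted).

DIRTY = [4, 7]

0: W B8 -> L0 miss  d=D]
1: R B6 -> L2 miss  d=-]
2: R B2 -> L2 miss  d=-]
3: R B4 -> L0 miss wb->B8  d=-]
4: R B4 -> L0 hit  d=-]
5: W B1 -> L1 miss  d=D]
6: R B9 -> L1 miss wb->B1  d=-]
7: W B11 -> L3 miss  d=D]
8: W B7 -> L3 miss wb->B11  d=D]
9: W B4 -> L0 hit  d=D]
10: R B2 -> L2 hit  d=-]
11: R B2 -> L2 hit  d=-]
12: R B6 -> L2 miss  d=-]
13: W B4 -> L0 hit  d=D]
14: R B10 -> L2 miss  d=-]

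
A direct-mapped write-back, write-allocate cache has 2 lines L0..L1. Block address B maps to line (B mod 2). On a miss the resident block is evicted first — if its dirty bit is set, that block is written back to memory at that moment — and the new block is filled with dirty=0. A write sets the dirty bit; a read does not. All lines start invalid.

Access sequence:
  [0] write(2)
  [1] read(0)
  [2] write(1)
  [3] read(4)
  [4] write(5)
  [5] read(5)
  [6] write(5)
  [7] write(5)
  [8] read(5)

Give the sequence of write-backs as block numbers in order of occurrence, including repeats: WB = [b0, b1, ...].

WB = [2, 1]

0: W B2 → L0 miss [D]
1: R B0 → L0 miss wb→B2 [-]
2: W B1 → L1 miss [D]
3: R B4 → L0 miss [-]
4: W B5 → L1 miss wb→B1 [D]
5: R B5 → L1 hit [D]
6: W B5 → L1 hit [D]
7: W B5 → L1 hit [D]
8: R B5 → L1 hit [D]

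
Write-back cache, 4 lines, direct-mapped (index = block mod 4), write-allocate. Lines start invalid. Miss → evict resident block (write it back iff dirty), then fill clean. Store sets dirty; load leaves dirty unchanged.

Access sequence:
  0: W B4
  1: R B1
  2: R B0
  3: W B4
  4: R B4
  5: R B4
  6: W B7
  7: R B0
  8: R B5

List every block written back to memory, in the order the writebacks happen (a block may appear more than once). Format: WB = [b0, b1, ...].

WB = [4, 4]

0: W B4 → L0 miss [D]
1: R B1 → L1 miss [-]
2: R B0 → L0 miss wb→B4 [-]
3: W B4 → L0 miss [D]
4: R B4 → L0 hit [D]
5: R B4 → L0 hit [D]
6: W B7 → L3 miss [D]
7: R B0 → L0 miss wb→B4 [-]
8: R B5 → L1 miss [-]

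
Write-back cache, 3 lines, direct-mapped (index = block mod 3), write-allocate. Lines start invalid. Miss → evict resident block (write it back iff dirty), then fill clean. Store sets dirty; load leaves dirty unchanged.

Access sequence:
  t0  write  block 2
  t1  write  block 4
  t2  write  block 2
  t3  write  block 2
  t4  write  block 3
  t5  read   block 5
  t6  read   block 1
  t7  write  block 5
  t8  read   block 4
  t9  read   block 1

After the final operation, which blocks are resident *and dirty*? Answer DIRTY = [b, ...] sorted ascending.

DIRTY = [3, 5]

0: W B2 → L2 miss [D]
1: W B4 → L1 miss [D]
2: W B2 → L2 hit [D]
3: W B2 → L2 hit [D]
4: W B3 → L0 miss [D]
5: R B5 → L2 miss wb→B2 [-]
6: R B1 → L1 miss wb→B4 [-]
7: W B5 → L2 hit [D]
8: R B4 → L1 miss [-]
9: R B1 → L1 miss [-]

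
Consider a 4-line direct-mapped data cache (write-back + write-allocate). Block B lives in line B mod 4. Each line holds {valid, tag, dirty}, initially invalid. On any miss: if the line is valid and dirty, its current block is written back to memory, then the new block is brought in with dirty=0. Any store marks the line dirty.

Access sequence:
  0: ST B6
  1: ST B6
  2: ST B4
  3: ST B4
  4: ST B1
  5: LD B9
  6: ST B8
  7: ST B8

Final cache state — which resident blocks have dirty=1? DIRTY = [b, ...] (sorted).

DIRTY = [6, 8]

0: W B6 → L2 miss [D]
1: W B6 → L2 hit [D]
2: W B4 → L0 miss [D]
3: W B4 → L0 hit [D]
4: W B1 → L1 miss [D]
5: R B9 → L1 miss wb→B1 [-]
6: W B8 → L0 miss wb→B4 [D]
7: W B8 → L0 hit [D]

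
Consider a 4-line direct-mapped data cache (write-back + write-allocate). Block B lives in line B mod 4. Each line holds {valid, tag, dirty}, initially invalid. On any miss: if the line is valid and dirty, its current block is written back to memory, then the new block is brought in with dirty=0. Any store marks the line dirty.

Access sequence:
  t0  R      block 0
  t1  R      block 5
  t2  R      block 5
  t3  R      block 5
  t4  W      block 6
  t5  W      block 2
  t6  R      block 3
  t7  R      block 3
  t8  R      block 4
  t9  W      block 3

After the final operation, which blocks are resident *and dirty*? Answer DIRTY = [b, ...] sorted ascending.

DIRTY = [2, 3]

0: R B0 -> L0 miss  d=-]
1: R B5 -> L1 miss  d=-]
2: R B5 -> L1 hit  d=-]
3: R B5 -> L1 hit  d=-]
4: W B6 -> L2 miss  d=D]
5: W B2 -> L2 miss wb->B6  d=D]
6: R B3 -> L3 miss  d=-]
7: R B3 -> L3 hit  d=-]
8: R B4 -> L0 miss  d=-]
9: W B3 -> L3 hit  d=D]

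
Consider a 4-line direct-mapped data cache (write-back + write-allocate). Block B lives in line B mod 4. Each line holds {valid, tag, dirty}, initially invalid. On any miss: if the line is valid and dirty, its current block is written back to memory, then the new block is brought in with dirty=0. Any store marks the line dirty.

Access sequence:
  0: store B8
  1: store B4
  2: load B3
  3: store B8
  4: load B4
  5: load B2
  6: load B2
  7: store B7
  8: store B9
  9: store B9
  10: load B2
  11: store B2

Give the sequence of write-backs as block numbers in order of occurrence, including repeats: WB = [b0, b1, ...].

WB = [8, 4, 8]

0: W B8 -> L0 miss  d=D]
1: W B4 -> L0 miss wb->B8  d=D]
2: R B3 -> L3 miss  d=-]
3: W B8 -> L0 miss wb->B4  d=D]
4: R B4 -> L0 miss wb->B8  d=-]
5: R B2 -> L2 miss  d=-]
6: R B2 -> L2 hit  d=-]
7: W B7 -> L3 miss  d=D]
8: W B9 -> L1 miss  d=D]
9: W B9 -> L1 hit  d=D]
10: R B2 -> L2 hit  d=-]
11: W B2 -> L2 hit  d=D]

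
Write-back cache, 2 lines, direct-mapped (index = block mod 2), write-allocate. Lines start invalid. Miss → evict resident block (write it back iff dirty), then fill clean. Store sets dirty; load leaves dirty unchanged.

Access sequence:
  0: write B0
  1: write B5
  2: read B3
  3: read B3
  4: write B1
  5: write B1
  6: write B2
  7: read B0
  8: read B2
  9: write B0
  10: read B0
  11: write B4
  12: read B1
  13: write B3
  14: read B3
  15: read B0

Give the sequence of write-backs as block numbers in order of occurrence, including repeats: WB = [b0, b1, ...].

WB = [5, 0, 2, 0, 1, 4]

0: W B0 -> L0 miss  d=D]
1: W B5 -> L1 miss  d=D]
2: R B3 -> L1 miss wb->B5  d=-]
3: R B3 -> L1 hit  d=-]
4: W B1 -> L1 miss  d=D]
5: W B1 -> L1 hit  d=D]
6: W B2 -> L0 miss wb->B0  d=D]
7: R B0 -> L0 miss wb->B2  d=-]
8: R B2 -> L0 miss  d=-]
9: W B0 -> L0 miss  d=D]
10: R B0 -> L0 hit  d=D]
11: W B4 -> L0 miss wb->B0  d=D]
12: R B1 -> L1 hit  d=D]
13: W B3 -> L1 miss wb->B1  d=D]
14: R B3 -> L1 hit  d=D]
15: R B0 -> L0 miss wb->B4  d=-]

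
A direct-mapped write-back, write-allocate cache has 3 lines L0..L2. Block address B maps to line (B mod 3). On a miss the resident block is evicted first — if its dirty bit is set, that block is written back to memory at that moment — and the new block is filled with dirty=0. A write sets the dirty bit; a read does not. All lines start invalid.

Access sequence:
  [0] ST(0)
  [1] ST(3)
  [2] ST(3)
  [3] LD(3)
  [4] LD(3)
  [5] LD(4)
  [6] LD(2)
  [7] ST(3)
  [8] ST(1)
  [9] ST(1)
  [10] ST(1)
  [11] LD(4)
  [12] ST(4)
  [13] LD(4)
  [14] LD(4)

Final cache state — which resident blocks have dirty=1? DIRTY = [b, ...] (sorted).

DIRTY = [3, 4]

0: W B0 → L0 miss [D]
1: W B3 → L0 miss wb→B0 [D]
2: W B3 → L0 hit [D]
3: R B3 → L0 hit [D]
4: R B3 → L0 hit [D]
5: R B4 → L1 miss [-]
6: R B2 → L2 miss [-]
7: W B3 → L0 hit [D]
8: W B1 → L1 miss [D]
9: W B1 → L1 hit [D]
10: W B1 → L1 hit [D]
11: R B4 → L1 miss wb→B1 [-]
12: W B4 → L1 hit [D]
13: R B4 → L1 hit [D]
14: R B4 → L1 hit [D]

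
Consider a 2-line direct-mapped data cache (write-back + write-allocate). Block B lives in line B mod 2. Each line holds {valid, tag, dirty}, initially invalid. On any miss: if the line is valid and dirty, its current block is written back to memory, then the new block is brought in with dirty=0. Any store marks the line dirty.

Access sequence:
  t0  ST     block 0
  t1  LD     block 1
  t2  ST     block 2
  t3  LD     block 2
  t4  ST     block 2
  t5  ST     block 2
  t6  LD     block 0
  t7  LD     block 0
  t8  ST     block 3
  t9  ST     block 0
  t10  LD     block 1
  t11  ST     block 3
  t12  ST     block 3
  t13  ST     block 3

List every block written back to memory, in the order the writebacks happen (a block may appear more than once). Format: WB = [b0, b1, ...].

WB = [0, 2, 3]

  0 | W B0 → L0 miss [D]
  1 | R B1 → L1 miss [-]
  2 | W B2 → L0 miss wb→B0 [D]
  3 | R B2 → L0 hit [D]
  4 | W B2 → L0 hit [D]
  5 | W B2 → L0 hit [D]
  6 | R B0 → L0 miss wb→B2 [-]
  7 | R B0 → L0 hit [-]
  8 | W B3 → L1 miss [D]
  9 | W B0 → L0 hit [D]
  10 | R B1 → L1 miss wb→B3 [-]
  11 | W B3 → L1 miss [D]
  12 | W B3 → L1 hit [D]
  13 | W B3 → L1 hit [D]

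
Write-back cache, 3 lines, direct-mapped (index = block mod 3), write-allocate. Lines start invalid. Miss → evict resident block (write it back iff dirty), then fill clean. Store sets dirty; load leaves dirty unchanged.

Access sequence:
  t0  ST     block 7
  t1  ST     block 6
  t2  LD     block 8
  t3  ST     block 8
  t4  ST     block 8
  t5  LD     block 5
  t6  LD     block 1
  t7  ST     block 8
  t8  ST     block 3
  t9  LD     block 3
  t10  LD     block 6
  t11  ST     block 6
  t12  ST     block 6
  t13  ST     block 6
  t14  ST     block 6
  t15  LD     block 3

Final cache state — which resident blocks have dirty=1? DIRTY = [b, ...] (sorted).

DIRTY = [8]

0: W B7 → L1 miss [D]
1: W B6 → L0 miss [D]
2: R B8 → L2 miss [-]
3: W B8 → L2 hit [D]
4: W B8 → L2 hit [D]
5: R B5 → L2 miss wb→B8 [-]
6: R B1 → L1 miss wb→B7 [-]
7: W B8 → L2 miss [D]
8: W B3 → L0 miss wb→B6 [D]
9: R B3 → L0 hit [D]
10: R B6 → L0 miss wb→B3 [-]
11: W B6 → L0 hit [D]
12: W B6 → L0 hit [D]
13: W B6 → L0 hit [D]
14: W B6 → L0 hit [D]
15: R B3 → L0 miss wb→B6 [-]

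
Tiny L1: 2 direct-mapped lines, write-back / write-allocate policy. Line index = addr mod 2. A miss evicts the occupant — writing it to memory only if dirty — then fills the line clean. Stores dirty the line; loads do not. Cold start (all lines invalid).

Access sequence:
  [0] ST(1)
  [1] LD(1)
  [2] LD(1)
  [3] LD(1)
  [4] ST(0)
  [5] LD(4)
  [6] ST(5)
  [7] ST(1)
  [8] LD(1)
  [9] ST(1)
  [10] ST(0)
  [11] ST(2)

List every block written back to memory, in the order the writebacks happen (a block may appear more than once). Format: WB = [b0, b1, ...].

0: W B1 → L1 miss [D]
1: R B1 → L1 hit [D]
2: R B1 → L1 hit [D]
3: R B1 → L1 hit [D]
4: W B0 → L0 miss [D]
5: R B4 → L0 miss wb→B0 [-]
6: W B5 → L1 miss wb→B1 [D]
7: W B1 → L1 miss wb→B5 [D]
8: R B1 → L1 hit [D]
9: W B1 → L1 hit [D]
10: W B0 → L0 miss [D]
11: W B2 → L0 miss wb→B0 [D]

WB = [0, 1, 5, 0]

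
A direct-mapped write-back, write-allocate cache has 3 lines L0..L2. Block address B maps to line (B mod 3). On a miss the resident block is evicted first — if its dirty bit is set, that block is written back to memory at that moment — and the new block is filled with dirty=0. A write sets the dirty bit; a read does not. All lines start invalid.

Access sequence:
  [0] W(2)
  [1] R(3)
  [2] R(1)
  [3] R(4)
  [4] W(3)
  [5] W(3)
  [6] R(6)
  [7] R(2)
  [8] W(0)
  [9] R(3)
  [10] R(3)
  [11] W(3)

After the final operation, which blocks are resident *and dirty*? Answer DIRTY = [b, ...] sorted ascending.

  0 | W B2 → L2 miss [D]
  1 | R B3 → L0 miss [-]
  2 | R B1 → L1 miss [-]
  3 | R B4 → L1 miss [-]
  4 | W B3 → L0 hit [D]
  5 | W B3 → L0 hit [D]
  6 | R B6 → L0 miss wb→B3 [-]
  7 | R B2 → L2 hit [D]
  8 | W B0 → L0 miss [D]
  9 | R B3 → L0 miss wb→B0 [-]
  10 | R B3 → L0 hit [-]
  11 | W B3 → L0 hit [D]

DIRTY = [2, 3]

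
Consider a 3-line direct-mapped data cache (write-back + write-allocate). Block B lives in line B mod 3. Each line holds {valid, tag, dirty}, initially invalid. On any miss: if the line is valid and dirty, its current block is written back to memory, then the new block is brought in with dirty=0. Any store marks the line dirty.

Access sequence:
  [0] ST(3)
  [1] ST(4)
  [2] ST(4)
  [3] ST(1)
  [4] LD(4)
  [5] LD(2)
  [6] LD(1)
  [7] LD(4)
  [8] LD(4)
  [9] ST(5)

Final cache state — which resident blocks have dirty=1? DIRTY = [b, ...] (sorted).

DIRTY = [3, 5]

0: W B3 → L0 miss [D]
1: W B4 → L1 miss [D]
2: W B4 → L1 hit [D]
3: W B1 → L1 miss wb→B4 [D]
4: R B4 → L1 miss wb→B1 [-]
5: R B2 → L2 miss [-]
6: R B1 → L1 miss [-]
7: R B4 → L1 miss [-]
8: R B4 → L1 hit [-]
9: W B5 → L2 miss [D]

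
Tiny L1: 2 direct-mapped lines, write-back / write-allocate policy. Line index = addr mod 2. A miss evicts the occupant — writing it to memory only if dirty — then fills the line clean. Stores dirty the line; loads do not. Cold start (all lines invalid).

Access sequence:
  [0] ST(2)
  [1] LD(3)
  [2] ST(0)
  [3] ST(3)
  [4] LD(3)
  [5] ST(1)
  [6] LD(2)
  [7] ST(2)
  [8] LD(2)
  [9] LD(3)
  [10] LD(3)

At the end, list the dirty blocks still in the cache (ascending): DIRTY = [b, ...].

DIRTY = [2]

0: W B2 -> L0 miss  d=D]
1: R B3 -> L1 miss  d=-]
2: W B0 -> L0 miss wb->B2  d=D]
3: W B3 -> L1 hit  d=D]
4: R B3 -> L1 hit  d=D]
5: W B1 -> L1 miss wb->B3  d=D]
6: R B2 -> L0 miss wb->B0  d=-]
7: W B2 -> L0 hit  d=D]
8: R B2 -> L0 hit  d=D]
9: R B3 -> L1 miss wb->B1  d=-]
10: R B3 -> L1 hit  d=-]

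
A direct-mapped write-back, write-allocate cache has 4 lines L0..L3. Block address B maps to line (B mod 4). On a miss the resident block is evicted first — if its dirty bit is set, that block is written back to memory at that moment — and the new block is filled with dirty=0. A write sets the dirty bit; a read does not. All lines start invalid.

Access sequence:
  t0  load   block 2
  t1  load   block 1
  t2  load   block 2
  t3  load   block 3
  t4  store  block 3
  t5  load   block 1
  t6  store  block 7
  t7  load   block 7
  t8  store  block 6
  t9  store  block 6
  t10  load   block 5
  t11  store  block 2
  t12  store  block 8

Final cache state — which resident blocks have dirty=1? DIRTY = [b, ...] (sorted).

0: R B2 -> L2 miss  d=-]
1: R B1 -> L1 miss  d=-]
2: R B2 -> L2 hit  d=-]
3: R B3 -> L3 miss  d=-]
4: W B3 -> L3 hit  d=D]
5: R B1 -> L1 hit  d=-]
6: W B7 -> L3 miss wb->B3  d=D]
7: R B7 -> L3 hit  d=D]
8: W B6 -> L2 miss  d=D]
9: W B6 -> L2 hit  d=D]
10: R B5 -> L1 miss  d=-]
11: W B2 -> L2 miss wb->B6  d=D]
12: W B8 -> L0 miss  d=D]

DIRTY = [2, 7, 8]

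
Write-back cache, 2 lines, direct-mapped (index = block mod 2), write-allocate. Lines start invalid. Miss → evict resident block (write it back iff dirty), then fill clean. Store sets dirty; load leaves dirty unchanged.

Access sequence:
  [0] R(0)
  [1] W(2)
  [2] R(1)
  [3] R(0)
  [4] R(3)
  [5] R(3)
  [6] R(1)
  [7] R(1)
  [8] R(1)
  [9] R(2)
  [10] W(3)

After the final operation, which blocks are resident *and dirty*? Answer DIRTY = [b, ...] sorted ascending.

  0 | R B0 → L0 miss [-]
  1 | W B2 → L0 miss [D]
  2 | R B1 → L1 miss [-]
  3 | R B0 → L0 miss wb→B2 [-]
  4 | R B3 → L1 miss [-]
  5 | R B3 → L1 hit [-]
  6 | R B1 → L1 miss [-]
  7 | R B1 → L1 hit [-]
  8 | R B1 → L1 hit [-]
  9 | R B2 → L0 miss [-]
  10 | W B3 → L1 miss [D]

DIRTY = [3]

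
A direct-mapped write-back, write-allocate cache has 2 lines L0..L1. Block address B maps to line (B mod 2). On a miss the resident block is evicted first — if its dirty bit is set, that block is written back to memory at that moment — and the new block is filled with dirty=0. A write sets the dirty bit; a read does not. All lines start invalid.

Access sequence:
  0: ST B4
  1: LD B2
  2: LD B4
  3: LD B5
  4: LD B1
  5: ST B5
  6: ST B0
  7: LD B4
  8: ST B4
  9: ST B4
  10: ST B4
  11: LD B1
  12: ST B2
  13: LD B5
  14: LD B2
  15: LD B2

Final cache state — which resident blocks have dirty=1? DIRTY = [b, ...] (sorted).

DIRTY = [2]

0: W B4 → L0 miss [D]
1: R B2 → L0 miss wb→B4 [-]
2: R B4 → L0 miss [-]
3: R B5 → L1 miss [-]
4: R B1 → L1 miss [-]
5: W B5 → L1 miss [D]
6: W B0 → L0 miss [D]
7: R B4 → L0 miss wb→B0 [-]
8: W B4 → L0 hit [D]
9: W B4 → L0 hit [D]
10: W B4 → L0 hit [D]
11: R B1 → L1 miss wb→B5 [-]
12: W B2 → L0 miss wb→B4 [D]
13: R B5 → L1 miss [-]
14: R B2 → L0 hit [D]
15: R B2 → L0 hit [D]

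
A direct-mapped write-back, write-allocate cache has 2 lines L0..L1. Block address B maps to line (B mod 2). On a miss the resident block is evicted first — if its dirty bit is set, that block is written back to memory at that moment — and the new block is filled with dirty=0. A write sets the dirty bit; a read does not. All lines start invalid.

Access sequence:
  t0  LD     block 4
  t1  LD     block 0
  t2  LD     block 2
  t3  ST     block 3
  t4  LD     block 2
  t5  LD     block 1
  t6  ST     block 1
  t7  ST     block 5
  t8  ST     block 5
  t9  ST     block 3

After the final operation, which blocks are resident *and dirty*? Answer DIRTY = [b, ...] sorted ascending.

DIRTY = [3]

  0 | R B4 → L0 miss [-]
  1 | R B0 → L0 miss [-]
  2 | R B2 → L0 miss [-]
  3 | W B3 → L1 miss [D]
  4 | R B2 → L0 hit [-]
  5 | R B1 → L1 miss wb→B3 [-]
  6 | W B1 → L1 hit [D]
  7 | W B5 → L1 miss wb→B1 [D]
  8 | W B5 → L1 hit [D]
  9 | W B3 → L1 miss wb→B5 [D]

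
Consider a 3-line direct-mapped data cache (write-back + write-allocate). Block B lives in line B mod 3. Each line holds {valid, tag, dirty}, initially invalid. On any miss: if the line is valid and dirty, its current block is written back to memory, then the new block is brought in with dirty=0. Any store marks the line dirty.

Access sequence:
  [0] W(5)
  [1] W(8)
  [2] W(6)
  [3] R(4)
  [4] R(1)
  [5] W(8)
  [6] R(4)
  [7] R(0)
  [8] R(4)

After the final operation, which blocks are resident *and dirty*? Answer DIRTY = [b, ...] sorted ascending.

DIRTY = [8]

0: W B5 -> L2 miss  d=D]
1: W B8 -> L2 miss wb->B5  d=D]
2: W B6 -> L0 miss  d=D]
3: R B4 -> L1 miss  d=-]
4: R B1 -> L1 miss  d=-]
5: W B8 -> L2 hit  d=D]
6: R B4 -> L1 miss  d=-]
7: R B0 -> L0 miss wb->B6  d=-]
8: R B4 -> L1 hit  d=-]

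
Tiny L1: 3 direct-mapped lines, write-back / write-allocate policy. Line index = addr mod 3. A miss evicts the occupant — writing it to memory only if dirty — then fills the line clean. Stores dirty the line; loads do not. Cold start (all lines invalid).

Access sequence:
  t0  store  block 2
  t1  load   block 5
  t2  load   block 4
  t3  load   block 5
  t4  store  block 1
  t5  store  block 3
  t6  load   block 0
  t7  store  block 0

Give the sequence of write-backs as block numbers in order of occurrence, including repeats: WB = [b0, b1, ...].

WB = [2, 3]

  0 | W B2 → L2 miss [D]
  1 | R B5 → L2 miss wb→B2 [-]
  2 | R B4 → L1 miss [-]
  3 | R B5 → L2 hit [-]
  4 | W B1 → L1 miss [D]
  5 | W B3 → L0 miss [D]
  6 | R B0 → L0 miss wb→B3 [-]
  7 | W B0 → L0 hit [D]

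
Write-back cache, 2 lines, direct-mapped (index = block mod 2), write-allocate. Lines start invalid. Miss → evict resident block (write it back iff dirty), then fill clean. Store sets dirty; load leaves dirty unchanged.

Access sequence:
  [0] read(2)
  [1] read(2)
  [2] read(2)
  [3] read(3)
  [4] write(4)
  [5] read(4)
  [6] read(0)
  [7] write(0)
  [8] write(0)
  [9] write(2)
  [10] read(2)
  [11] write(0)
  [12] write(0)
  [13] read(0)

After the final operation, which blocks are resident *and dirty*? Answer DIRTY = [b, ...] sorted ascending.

DIRTY = [0]

0: R B2 → L0 miss [-]
1: R B2 → L0 hit [-]
2: R B2 → L0 hit [-]
3: R B3 → L1 miss [-]
4: W B4 → L0 miss [D]
5: R B4 → L0 hit [D]
6: R B0 → L0 miss wb→B4 [-]
7: W B0 → L0 hit [D]
8: W B0 → L0 hit [D]
9: W B2 → L0 miss wb→B0 [D]
10: R B2 → L0 hit [D]
11: W B0 → L0 miss wb→B2 [D]
12: W B0 → L0 hit [D]
13: R B0 → L0 hit [D]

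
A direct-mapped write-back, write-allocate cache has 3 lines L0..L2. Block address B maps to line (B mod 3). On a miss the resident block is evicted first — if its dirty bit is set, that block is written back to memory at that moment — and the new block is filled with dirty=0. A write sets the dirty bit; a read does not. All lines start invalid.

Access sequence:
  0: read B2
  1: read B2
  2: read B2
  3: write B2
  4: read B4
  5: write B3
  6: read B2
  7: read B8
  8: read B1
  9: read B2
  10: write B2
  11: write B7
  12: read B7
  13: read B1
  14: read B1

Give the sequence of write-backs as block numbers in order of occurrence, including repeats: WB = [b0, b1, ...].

WB = [2, 7]

0: R B2 -> L2 miss  d=-]
1: R B2 -> L2 hit  d=-]
2: R B2 -> L2 hit  d=-]
3: W B2 -> L2 hit  d=D]
4: R B4 -> L1 miss  d=-]
5: W B3 -> L0 miss  d=D]
6: R B2 -> L2 hit  d=D]
7: R B8 -> L2 miss wb->B2  d=-]
8: R B1 -> L1 miss  d=-]
9: R B2 -> L2 miss  d=-]
10: W B2 -> L2 hit  d=D]
11: W B7 -> L1 miss  d=D]
12: R B7 -> L1 hit  d=D]
13: R B1 -> L1 miss wb->B7  d=-]
14: R B1 -> L1 hit  d=-]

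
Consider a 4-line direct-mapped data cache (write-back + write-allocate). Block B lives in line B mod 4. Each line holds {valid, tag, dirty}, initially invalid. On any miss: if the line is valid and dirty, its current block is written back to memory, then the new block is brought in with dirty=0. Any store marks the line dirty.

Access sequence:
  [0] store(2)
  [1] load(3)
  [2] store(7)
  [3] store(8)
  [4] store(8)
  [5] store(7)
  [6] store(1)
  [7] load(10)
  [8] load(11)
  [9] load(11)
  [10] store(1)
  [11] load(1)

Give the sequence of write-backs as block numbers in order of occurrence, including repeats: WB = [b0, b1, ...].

WB = [2, 7]

0: W B2 -> L2 miss  d=D]
1: R B3 -> L3 miss  d=-]
2: W B7 -> L3 miss  d=D]
3: W B8 -> L0 miss  d=D]
4: W B8 -> L0 hit  d=D]
5: W B7 -> L3 hit  d=D]
6: W B1 -> L1 miss  d=D]
7: R B10 -> L2 miss wb->B2  d=-]
8: R B11 -> L3 miss wb->B7  d=-]
9: R B11 -> L3 hit  d=-]
10: W B1 -> L1 hit  d=D]
11: R B1 -> L1 hit  d=D]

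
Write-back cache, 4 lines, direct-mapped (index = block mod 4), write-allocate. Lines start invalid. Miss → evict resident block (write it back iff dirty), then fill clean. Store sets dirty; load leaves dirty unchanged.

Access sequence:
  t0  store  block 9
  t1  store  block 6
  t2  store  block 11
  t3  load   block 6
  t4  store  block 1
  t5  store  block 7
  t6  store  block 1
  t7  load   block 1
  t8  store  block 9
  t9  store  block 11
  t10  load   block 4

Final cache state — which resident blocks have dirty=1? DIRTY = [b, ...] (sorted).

  0 | W B9 → L1 miss [D]
  1 | W B6 → L2 miss [D]
  2 | W B11 → L3 miss [D]
  3 | R B6 → L2 hit [D]
  4 | W B1 → L1 miss wb→B9 [D]
  5 | W B7 → L3 miss wb→B11 [D]
  6 | W B1 → L1 hit [D]
  7 | R B1 → L1 hit [D]
  8 | W B9 → L1 miss wb→B1 [D]
  9 | W B11 → L3 miss wb→B7 [D]
  10 | R B4 → L0 miss [-]

DIRTY = [6, 9, 11]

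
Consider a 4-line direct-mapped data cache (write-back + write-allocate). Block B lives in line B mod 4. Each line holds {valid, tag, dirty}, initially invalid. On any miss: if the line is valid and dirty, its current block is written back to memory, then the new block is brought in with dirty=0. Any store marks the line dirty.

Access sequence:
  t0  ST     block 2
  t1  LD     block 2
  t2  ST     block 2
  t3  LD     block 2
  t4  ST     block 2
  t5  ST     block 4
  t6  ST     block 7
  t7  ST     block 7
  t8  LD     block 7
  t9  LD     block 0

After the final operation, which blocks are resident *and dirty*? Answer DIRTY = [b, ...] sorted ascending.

DIRTY = [2, 7]

0: W B2 -> L2 miss  d=D]
1: R B2 -> L2 hit  d=D]
2: W B2 -> L2 hit  d=D]
3: R B2 -> L2 hit  d=D]
4: W B2 -> L2 hit  d=D]
5: W B4 -> L0 miss  d=D]
6: W B7 -> L3 miss  d=D]
7: W B7 -> L3 hit  d=D]
8: R B7 -> L3 hit  d=D]
9: R B0 -> L0 miss wb->B4  d=-]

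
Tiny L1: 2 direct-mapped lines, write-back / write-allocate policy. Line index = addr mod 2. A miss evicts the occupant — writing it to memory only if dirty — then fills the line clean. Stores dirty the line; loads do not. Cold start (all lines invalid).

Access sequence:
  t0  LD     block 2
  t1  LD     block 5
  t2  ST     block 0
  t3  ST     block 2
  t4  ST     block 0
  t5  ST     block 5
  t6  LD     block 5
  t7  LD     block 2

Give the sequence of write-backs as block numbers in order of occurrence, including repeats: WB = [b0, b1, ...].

WB = [0, 2, 0]

  0 | R B2 → L0 miss [-]
  1 | R B5 → L1 miss [-]
  2 | W B0 → L0 miss [D]
  3 | W B2 → L0 miss wb→B0 [D]
  4 | W B0 → L0 miss wb→B2 [D]
  5 | W B5 → L1 hit [D]
  6 | R B5 → L1 hit [D]
  7 | R B2 → L0 miss wb→B0 [-]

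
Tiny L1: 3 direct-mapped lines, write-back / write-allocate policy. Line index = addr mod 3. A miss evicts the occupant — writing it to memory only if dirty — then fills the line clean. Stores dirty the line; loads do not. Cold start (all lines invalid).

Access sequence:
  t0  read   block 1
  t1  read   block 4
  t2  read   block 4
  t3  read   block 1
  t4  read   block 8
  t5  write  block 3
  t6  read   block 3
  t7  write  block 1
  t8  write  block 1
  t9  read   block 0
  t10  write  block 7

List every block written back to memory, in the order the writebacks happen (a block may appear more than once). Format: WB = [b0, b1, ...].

WB = [3, 1]

  0 | R B1 → L1 miss [-]
  1 | R B4 → L1 miss [-]
  2 | R B4 → L1 hit [-]
  3 | R B1 → L1 miss [-]
  4 | R B8 → L2 miss [-]
  5 | W B3 → L0 miss [D]
  6 | R B3 → L0 hit [D]
  7 | W B1 → L1 hit [D]
  8 | W B1 → L1 hit [D]
  9 | R B0 → L0 miss wb→B3 [-]
  10 | W B7 → L1 miss wb→B1 [D]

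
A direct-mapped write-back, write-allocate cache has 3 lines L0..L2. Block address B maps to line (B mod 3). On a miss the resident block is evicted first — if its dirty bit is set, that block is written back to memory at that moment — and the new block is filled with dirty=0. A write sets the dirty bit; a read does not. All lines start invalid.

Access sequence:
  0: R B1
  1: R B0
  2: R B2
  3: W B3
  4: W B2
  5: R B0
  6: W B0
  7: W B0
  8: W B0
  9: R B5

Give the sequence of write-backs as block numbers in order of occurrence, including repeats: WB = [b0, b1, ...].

  0 | R B1 → L1 miss [-]
  1 | R B0 → L0 miss [-]
  2 | R B2 → L2 miss [-]
  3 | W B3 → L0 miss [D]
  4 | W B2 → L2 hit [D]
  5 | R B0 → L0 miss wb→B3 [-]
  6 | W B0 → L0 hit [D]
  7 | W B0 → L0 hit [D]
  8 | W B0 → L0 hit [D]
  9 | R B5 → L2 miss wb→B2 [-]

WB = [3, 2]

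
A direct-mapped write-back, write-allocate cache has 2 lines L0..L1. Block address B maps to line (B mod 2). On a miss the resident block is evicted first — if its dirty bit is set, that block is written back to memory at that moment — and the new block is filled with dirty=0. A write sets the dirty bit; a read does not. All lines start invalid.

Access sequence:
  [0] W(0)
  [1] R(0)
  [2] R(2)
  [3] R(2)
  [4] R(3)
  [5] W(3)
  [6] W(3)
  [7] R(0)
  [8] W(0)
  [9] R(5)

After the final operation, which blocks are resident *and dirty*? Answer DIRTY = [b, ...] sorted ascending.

DIRTY = [0]

  0 | W B0 → L0 miss [D]
  1 | R B0 → L0 hit [D]
  2 | R B2 → L0 miss wb→B0 [-]
  3 | R B2 → L0 hit [-]
  4 | R B3 → L1 miss [-]
  5 | W B3 → L1 hit [D]
  6 | W B3 → L1 hit [D]
  7 | R B0 → L0 miss [-]
  8 | W B0 → L0 hit [D]
  9 | R B5 → L1 miss wb→B3 [-]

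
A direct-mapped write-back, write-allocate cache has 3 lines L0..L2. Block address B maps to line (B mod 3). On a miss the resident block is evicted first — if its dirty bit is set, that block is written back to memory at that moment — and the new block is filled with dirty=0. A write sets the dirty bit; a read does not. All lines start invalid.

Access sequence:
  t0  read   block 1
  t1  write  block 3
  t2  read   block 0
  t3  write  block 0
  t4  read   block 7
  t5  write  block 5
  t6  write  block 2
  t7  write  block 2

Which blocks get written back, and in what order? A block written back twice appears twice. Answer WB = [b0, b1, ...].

WB = [3, 5]

  0 | R B1 → L1 miss [-]
  1 | W B3 → L0 miss [D]
  2 | R B0 → L0 miss wb→B3 [-]
  3 | W B0 → L0 hit [D]
  4 | R B7 → L1 miss [-]
  5 | W B5 → L2 miss [D]
  6 | W B2 → L2 miss wb→B5 [D]
  7 | W B2 → L2 hit [D]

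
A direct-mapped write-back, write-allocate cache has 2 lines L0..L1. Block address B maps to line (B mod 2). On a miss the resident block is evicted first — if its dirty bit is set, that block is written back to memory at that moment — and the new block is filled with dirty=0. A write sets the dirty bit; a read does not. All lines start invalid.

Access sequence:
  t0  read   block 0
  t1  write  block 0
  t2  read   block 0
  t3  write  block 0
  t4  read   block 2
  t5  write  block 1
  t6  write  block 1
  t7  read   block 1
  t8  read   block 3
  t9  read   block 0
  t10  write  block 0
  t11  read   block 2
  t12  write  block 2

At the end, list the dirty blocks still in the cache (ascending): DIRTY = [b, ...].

DIRTY = [2]

0: R B0 → L0 miss [-]
1: W B0 → L0 hit [D]
2: R B0 → L0 hit [D]
3: W B0 → L0 hit [D]
4: R B2 → L0 miss wb→B0 [-]
5: W B1 → L1 miss [D]
6: W B1 → L1 hit [D]
7: R B1 → L1 hit [D]
8: R B3 → L1 miss wb→B1 [-]
9: R B0 → L0 miss [-]
10: W B0 → L0 hit [D]
11: R B2 → L0 miss wb→B0 [-]
12: W B2 → L0 hit [D]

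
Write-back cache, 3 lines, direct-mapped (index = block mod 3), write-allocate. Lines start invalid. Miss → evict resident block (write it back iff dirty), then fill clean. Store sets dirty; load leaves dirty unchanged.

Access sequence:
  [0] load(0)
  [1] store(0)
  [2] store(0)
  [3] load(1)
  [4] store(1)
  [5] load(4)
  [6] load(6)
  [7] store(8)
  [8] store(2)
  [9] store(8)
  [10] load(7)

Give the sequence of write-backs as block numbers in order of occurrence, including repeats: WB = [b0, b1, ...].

WB = [1, 0, 8, 2]

0: R B0 -> L0 miss  d=-]
1: W B0 -> L0 hit  d=D]
2: W B0 -> L0 hit  d=D]
3: R B1 -> L1 miss  d=-]
4: W B1 -> L1 hit  d=D]
5: R B4 -> L1 miss wb->B1  d=-]
6: R B6 -> L0 miss wb->B0  d=-]
7: W B8 -> L2 miss  d=D]
8: W B2 -> L2 miss wb->B8  d=D]
9: W B8 -> L2 miss wb->B2  d=D]
10: R B7 -> L1 miss  d=-]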